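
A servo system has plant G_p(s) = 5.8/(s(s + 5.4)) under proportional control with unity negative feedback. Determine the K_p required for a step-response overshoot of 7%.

From %OS = 100·exp(−πζ/√(1−ζ²)) = 7%, ζ = −ln(0.07)/√(π²+ln²(0.07)) = 0.6461.
Characteristic equation s² + 5.4s + 5.8K_p = 0 gives ζ = 5.4/(2√(5.8K_p)).
Setting ζ = 0.6461: √(5.8K_p) = 5.4/(2·0.6461) = 4.179, so K_p = 17.46/5.8 = 3.01.

K_p = 3.01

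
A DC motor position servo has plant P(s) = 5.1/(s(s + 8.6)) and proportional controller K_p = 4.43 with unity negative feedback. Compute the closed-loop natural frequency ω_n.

ω_n = 4.75 rad/s

With unity feedback the closed-loop characteristic equation is s² + 8.6s + 4.43·5.1 = s² + 8.6s + 22.59 = 0.
So ω_n² = 22.59 ⇒ ω_n = 4.753 rad/s, and ζ = 8.6/(2ω_n) = 0.905.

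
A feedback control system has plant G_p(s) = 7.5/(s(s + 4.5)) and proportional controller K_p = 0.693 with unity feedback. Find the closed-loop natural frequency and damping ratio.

The closed-loop denominator is s(s+4.5) + 0.693·7.5 = s² + 4.5s + 5.197.
So ω_n² = 5.197 ⇒ ω_n = 2.28 rad/s, and ζ = 4.5/(2ω_n) = 0.987.

ω_n = 2.28 rad/s, ζ = 0.987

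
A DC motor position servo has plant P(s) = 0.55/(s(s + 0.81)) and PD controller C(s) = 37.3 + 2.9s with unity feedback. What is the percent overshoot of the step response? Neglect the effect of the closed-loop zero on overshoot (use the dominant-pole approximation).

42.1%

Forward path: (37.3 + 2.9s)·0.55/(s(s+0.81)). The closed-loop characteristic equation is s² + (0.81 + 0.55·2.9)s + 0.55·37.3 = 0.
That is s² + 2.405s + 20.52 = 0, so ω_n = 4.529 rad/s and ζ = 2.405/(2·4.529) = 0.2655.
%OS = 100·exp(−πζ/√(1−ζ²)) = 42.1%.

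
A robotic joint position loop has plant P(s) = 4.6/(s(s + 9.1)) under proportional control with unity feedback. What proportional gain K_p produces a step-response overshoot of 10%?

From %OS = 100·exp(−πζ/√(1−ζ²)) = 10%, ζ = −ln(0.1)/√(π²+ln²(0.1)) = 0.5912.
Characteristic equation s² + 9.1s + 4.6K_p = 0 gives ζ = 9.1/(2√(4.6K_p)).
Setting ζ = 0.5912: √(4.6K_p) = 9.1/(2·0.5912) = 7.697, so K_p = 59.24/4.6 = 12.9.

K_p = 12.9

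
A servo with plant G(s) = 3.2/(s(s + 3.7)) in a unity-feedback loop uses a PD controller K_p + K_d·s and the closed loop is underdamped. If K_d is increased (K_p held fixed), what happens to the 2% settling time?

Characteristic equation s² + (3.7 + 3.2K_d)s + 3.2K_p = 0: raising K_d increases ζω_n = (3.7+3.2K_d)/2 while the loop stays underdamped, so T_s ≈ 4/(ζω_n) decreases.

decrease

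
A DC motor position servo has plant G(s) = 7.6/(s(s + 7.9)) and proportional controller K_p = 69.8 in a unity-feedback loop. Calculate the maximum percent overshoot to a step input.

57.9%

Closed-loop characteristic equation: s² + 7.9s + 530.5 = 0, so ω_n = 23.03 rad/s and ζ = 7.9/(2·23.03) = 0.1715.
%OS = 100·exp(−πζ/√(1−ζ²)) = 100·exp(−π·0.1715/√0.9706) = 57.9%.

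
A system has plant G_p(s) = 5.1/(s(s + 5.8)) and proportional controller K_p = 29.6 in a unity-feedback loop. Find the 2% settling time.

T_s ≈ 1.38 s

The closed-loop denominator s² + 5.8s + 151 gives ω_n = √151 = 12.29 and ζ = 5.8/(2ω_n) = 0.236.
2% settling time T_s ≈ 4/(ζω_n) = 4/2.9 = 1.38 s.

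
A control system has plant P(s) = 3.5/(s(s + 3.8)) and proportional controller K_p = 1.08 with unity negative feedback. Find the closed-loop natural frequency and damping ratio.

1 + K_p·P(s) = 0 gives s² + 3.8s + 3.78 = 0.
Matching s² + 2ζω_n s + ω_n²: ω_n = √3.78 = 1.944 rad/s and 2ζω_n = 3.8, so ζ = 3.8/(2·1.944) = 0.977.

ω_n = 1.94 rad/s, ζ = 0.977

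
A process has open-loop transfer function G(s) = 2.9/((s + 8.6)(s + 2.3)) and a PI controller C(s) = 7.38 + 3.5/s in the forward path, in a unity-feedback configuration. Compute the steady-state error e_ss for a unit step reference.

0

The open loop C(s)G(s) has a pole at the origin (type 1), so the static position error constant is infinite and e_ss = 1/(1+∞) = 0.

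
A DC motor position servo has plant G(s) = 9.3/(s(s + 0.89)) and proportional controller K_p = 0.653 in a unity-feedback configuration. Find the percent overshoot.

56.2%

From 1 + K_pG(s) = 0: s² + 0.89s + 6.073 = 0 ⇒ ω_n = 2.464, ζ = 0.1806.
%OS = 100·exp(−πζ/√(1−ζ²)) = 100·exp(−π·0.1806/√0.9674) = 56.2%.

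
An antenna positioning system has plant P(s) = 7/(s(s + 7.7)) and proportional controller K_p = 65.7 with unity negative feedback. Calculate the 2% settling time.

From 1 + K_pP(s) = 0: s² + 7.7s + 459.9 = 0 ⇒ ω_n = 21.45, ζ = 0.1795.
2% settling time T_s ≈ 4/(ζω_n) = 4/3.85 = 1.04 s.

T_s ≈ 1.04 s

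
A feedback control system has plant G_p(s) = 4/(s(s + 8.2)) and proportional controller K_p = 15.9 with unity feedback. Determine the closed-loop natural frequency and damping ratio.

With unity feedback the closed-loop characteristic equation is s² + 8.2s + 15.9·4 = s² + 8.2s + 63.6 = 0.
Matching s² + 2ζω_n s + ω_n²: ω_n = √63.6 = 7.975 rad/s and 2ζω_n = 8.2, so ζ = 8.2/(2·7.975) = 0.514.

ω_n = 7.97 rad/s, ζ = 0.514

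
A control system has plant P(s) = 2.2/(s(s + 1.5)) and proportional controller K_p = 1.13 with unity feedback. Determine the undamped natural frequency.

With unity feedback the closed-loop characteristic equation is s² + 1.5s + 1.13·2.2 = s² + 1.5s + 2.486 = 0.
Matching s² + 2ζω_n s + ω_n²: ω_n = √2.486 = 1.577 rad/s and 2ζω_n = 1.5, so ζ = 1.5/(2·1.577) = 0.476.

ω_n = 1.58 rad/s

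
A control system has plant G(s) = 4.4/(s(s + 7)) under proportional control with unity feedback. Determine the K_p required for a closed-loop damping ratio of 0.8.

K_p = 4.35

Closed-loop characteristic equation: s² + 7s + K_p·4.4 = 0.
So ω_n = √(4.4K_p) and 2ζω_n = 7, giving ζ = 7/(2√(4.4K_p)).
Setting ζ = 0.8: √(4.4K_p) = 7/(2·0.8) = 4.375, so K_p = 19.14/4.4 = 4.35.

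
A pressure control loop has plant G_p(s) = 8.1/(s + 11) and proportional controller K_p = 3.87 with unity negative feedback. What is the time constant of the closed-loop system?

τ = 0.0236 s

Closed-loop transfer function: T(s) = K_p·G_p(s)/(1 + K_p·G_p(s)) = 31.35/(s + 11 + 31.35) = 31.35/(s + 42.35).
Time constant τ = 1/42.35 = 0.0236 s.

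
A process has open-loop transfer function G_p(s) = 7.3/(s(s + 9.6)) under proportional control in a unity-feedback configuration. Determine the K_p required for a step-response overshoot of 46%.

K_p = 54.8

From %OS = 100·exp(−πζ/√(1−ζ²)) = 46%, ζ = −ln(0.46)/√(π²+ln²(0.46)) = 0.24.
Characteristic equation s² + 9.6s + 7.3K_p = 0 gives ζ = 9.6/(2√(7.3K_p)).
Setting ζ = 0.24: √(7.3K_p) = 9.6/(2·0.24) = 20, so K_p = 400.1/7.3 = 54.8.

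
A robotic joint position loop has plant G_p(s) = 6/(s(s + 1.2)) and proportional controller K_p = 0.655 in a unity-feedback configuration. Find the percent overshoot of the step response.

Closed-loop characteristic equation: s² + 1.2s + 3.93 = 0, so ω_n = 1.982 rad/s and ζ = 1.2/(2·1.982) = 0.3027.
%OS = 100·exp(−πζ/√(1−ζ²)) = 100·exp(−π·0.3027/√0.9084) = 36.9%.

36.9%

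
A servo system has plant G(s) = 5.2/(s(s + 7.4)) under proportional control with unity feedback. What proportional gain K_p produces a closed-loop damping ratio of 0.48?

K_p = 11.4

Closed-loop characteristic equation: s² + 7.4s + K_p·5.2 = 0.
So ω_n = √(5.2K_p) and 2ζω_n = 7.4, giving ζ = 7.4/(2√(5.2K_p)).
Setting ζ = 0.48: √(5.2K_p) = 7.4/(2·0.48) = 7.708, so K_p = 59.42/5.2 = 11.4.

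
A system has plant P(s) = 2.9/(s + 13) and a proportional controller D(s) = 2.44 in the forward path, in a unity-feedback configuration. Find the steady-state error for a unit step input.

The loop is type 0. Static position error constant K_pos = D(0)·P(0) = 2.44·0.2231 = 0.5443.
Steady-state error to a unit step: e_ss = 1/(1+K_pos) = 1/1.544 = 0.648.

0.648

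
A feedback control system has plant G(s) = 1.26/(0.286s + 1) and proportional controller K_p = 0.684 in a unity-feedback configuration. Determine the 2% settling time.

Closed loop: T(s) = K_p·G/(1+K_p·G) = 0.8618/(0.286s + 1 + 0.8618), with pole at s = −(1 + 0.8618)/0.286 = −6.51.
τ = 1/6.51 = 0.1536 s, so 2% settling time ≈ 4τ = 0.614 s.

T_s ≈ 0.614 s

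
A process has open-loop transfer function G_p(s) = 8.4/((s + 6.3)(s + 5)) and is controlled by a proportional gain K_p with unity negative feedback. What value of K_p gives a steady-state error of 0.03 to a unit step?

The loop is type 0, so e_ss(step) = 1/(1 + K_pos) with K_pos = K_p·G_p(0).
G_p(0) = 0.2667. Require 1/(1 + K_p·0.2667) = 0.03, so 1 + 0.2667·K_p = 33.33.
K_p = (33.33 − 1)/0.2667 = 121.

K_p = 121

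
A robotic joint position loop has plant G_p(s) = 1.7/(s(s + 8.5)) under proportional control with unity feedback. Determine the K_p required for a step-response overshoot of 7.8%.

From %OS = 100·exp(−πζ/√(1−ζ²)) = 7.8%, ζ = −ln(0.078)/√(π²+ln²(0.078)) = 0.6304.
Characteristic equation s² + 8.5s + 1.7K_p = 0 gives ζ = 8.5/(2√(1.7K_p)).
Setting ζ = 0.6304: √(1.7K_p) = 8.5/(2·0.6304) = 6.742, so K_p = 45.46/1.7 = 26.7.

K_p = 26.7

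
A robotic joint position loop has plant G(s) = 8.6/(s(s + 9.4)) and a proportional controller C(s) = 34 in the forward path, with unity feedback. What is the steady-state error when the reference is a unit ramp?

0.0321

The loop has one pole at the origin (type 1). Velocity error constant K_v = lim_{s→0} s·C(s)G(s) = 34·8.6/9.4 = 31.11.
Steady-state error to a unit ramp: e_ss = 1/K_v = 0.0321.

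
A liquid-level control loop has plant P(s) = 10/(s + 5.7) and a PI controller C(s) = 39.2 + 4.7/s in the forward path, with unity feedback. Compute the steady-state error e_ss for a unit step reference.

0

The open loop C(s)P(s) has a pole at the origin (type 1), so the static position error constant is infinite and e_ss = 1/(1+∞) = 0.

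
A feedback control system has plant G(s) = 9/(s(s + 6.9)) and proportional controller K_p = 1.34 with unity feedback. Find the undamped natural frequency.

ω_n = 3.47 rad/s

1 + K_p·G(s) = 0 gives s² + 6.9s + 12.06 = 0.
So ω_n² = 12.06 ⇒ ω_n = 3.473 rad/s, and ζ = 6.9/(2ω_n) = 0.993.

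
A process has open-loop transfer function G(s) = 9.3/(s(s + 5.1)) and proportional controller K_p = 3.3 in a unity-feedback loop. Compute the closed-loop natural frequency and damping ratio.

ω_n = 5.54 rad/s, ζ = 0.46

With unity feedback the closed-loop characteristic equation is s² + 5.1s + 3.3·9.3 = s² + 5.1s + 30.69 = 0.
Matching s² + 2ζω_n s + ω_n²: ω_n = √30.69 = 5.54 rad/s and 2ζω_n = 5.1, so ζ = 5.1/(2·5.54) = 0.46.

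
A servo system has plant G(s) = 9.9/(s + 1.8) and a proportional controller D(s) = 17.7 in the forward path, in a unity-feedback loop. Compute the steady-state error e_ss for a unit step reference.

The loop is type 0. Static position error constant K_pos = D(0)·G(0) = 17.7·5.5 = 97.35.
Steady-state error to a unit step: e_ss = 1/(1+K_pos) = 1/98.35 = 0.0102.

0.0102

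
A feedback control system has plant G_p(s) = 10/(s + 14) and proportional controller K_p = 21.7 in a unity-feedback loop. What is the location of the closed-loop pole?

s = -231

Closed-loop transfer function: T(s) = K_p·G_p(s)/(1 + K_p·G_p(s)) = 217/(s + 14 + 217) = 217/(s + 231).
The closed-loop pole is at s = −231.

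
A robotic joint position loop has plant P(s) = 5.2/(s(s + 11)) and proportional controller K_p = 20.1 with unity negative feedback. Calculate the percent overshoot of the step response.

Closed-loop characteristic equation: s² + 11s + 104.5 = 0, so ω_n = 10.22 rad/s and ζ = 11/(2·10.22) = 0.538.
%OS = 100·exp(−πζ/√(1−ζ²)) = 100·exp(−π·0.538/√0.7106) = 13.5%.

13.5%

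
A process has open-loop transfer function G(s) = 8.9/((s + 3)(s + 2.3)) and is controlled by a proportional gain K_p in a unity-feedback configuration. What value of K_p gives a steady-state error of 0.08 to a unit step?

The loop is type 0, so e_ss(step) = 1/(1 + K_pos) with K_pos = K_p·G(0).
G(0) = 1.29. Require 1/(1 + K_p·1.29) = 0.08, so 1 + 1.29·K_p = 12.5.
K_p = (12.5 − 1)/1.29 = 8.92.

K_p = 8.92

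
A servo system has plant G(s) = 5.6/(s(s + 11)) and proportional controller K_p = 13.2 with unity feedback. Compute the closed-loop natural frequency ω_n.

1 + K_p·G(s) = 0 gives s² + 11s + 73.92 = 0.
So ω_n² = 73.92 ⇒ ω_n = 8.598 rad/s, and ζ = 11/(2ω_n) = 0.64.

ω_n = 8.6 rad/s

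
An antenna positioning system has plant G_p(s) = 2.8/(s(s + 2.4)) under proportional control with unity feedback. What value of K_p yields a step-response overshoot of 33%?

K_p = 4.64

From %OS = 100·exp(−πζ/√(1−ζ²)) = 33%, ζ = −ln(0.33)/√(π²+ln²(0.33)) = 0.3328.
Characteristic equation s² + 2.4s + 2.8K_p = 0 gives ζ = 2.4/(2√(2.8K_p)).
Setting ζ = 0.3328: √(2.8K_p) = 2.4/(2·0.3328) = 3.606, so K_p = 13/2.8 = 4.64.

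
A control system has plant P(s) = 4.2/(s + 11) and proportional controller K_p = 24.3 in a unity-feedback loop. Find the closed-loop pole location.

Closed-loop transfer function: T(s) = K_p·P(s)/(1 + K_p·P(s)) = 102.1/(s + 11 + 102.1) = 102.1/(s + 113.1).
The closed-loop pole is at s = −113.1.

s = -113.1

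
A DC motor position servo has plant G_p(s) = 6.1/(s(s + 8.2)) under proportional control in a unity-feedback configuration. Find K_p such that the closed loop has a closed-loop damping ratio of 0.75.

K_p = 4.9

Closed-loop characteristic equation: s² + 8.2s + K_p·6.1 = 0.
So ω_n = √(6.1K_p) and 2ζω_n = 8.2, giving ζ = 8.2/(2√(6.1K_p)).
Setting ζ = 0.75: √(6.1K_p) = 8.2/(2·0.75) = 5.467, so K_p = 29.88/6.1 = 4.9.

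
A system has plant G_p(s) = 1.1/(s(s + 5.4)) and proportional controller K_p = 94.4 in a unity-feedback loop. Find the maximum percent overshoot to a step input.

42.2%

The closed-loop denominator s² + 5.4s + 103.8 gives ω_n = √103.8 = 10.19 and ζ = 5.4/(2ω_n) = 0.265.
%OS = 100·exp(−πζ/√(1−ζ²)) = 100·exp(−π·0.265/√0.9298) = 42.2%.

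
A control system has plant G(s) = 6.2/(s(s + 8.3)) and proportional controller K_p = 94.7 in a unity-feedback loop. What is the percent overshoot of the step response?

57.9%

From 1 + K_pG(s) = 0: s² + 8.3s + 587.1 = 0 ⇒ ω_n = 24.23, ζ = 0.1713.
%OS = 100·exp(−πζ/√(1−ζ²)) = 100·exp(−π·0.1713/√0.9707) = 57.9%.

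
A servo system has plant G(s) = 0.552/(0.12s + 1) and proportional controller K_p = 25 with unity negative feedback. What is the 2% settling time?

Closed loop: T(s) = K_p·G/(1+K_p·G) = 13.8/(0.12s + 1 + 13.8), with pole at s = −(1 + 13.8)/0.12 = −123.3.
τ = 1/123.3 = 0.008108 s, so 2% settling time ≈ 4τ = 0.0324 s.

T_s ≈ 0.0324 s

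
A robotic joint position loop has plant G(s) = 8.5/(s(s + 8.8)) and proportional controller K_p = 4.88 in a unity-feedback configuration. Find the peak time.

T_p = 0.668 s

The closed-loop denominator s² + 8.8s + 41.48 gives ω_n = √41.48 = 6.44 and ζ = 8.8/(2ω_n) = 0.6832.
Damped frequency ω_d = ω_n√(1−ζ²) = 4.703 rad/s, so peak time T_p = π/ω_d = 0.668 s.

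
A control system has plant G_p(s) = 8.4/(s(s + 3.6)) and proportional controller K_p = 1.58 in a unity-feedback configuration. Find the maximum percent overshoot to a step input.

From 1 + K_pG_p(s) = 0: s² + 3.6s + 13.27 = 0 ⇒ ω_n = 3.643, ζ = 0.4941.
%OS = 100·exp(−πζ/√(1−ζ²)) = 100·exp(−π·0.4941/√0.7559) = 16.8%.

16.8%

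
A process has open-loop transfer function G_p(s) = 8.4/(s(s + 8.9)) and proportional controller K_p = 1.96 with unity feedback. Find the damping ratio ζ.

ζ = 1.1

1 + K_p·G_p(s) = 0 gives s² + 8.9s + 16.46 = 0.
So ω_n² = 16.46 ⇒ ω_n = 4.058 rad/s, and ζ = 8.9/(2ω_n) = 1.1.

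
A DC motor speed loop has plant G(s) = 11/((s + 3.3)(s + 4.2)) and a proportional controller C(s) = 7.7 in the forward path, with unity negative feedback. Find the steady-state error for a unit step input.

The loop is type 0. Static position error constant K_pos = C(0)·G(0) = 7.7·0.7937 = 6.111.
Steady-state error to a unit step: e_ss = 1/(1+K_pos) = 1/7.111 = 0.141.

0.141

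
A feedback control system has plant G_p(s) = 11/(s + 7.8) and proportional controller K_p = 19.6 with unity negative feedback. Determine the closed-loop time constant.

Closed-loop transfer function: T(s) = K_p·G_p(s)/(1 + K_p·G_p(s)) = 215.6/(s + 7.8 + 215.6) = 215.6/(s + 223.4).
Time constant τ = 1/223.4 = 0.00448 s.

τ = 0.00448 s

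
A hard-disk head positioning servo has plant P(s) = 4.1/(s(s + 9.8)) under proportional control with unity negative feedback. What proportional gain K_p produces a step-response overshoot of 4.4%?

K_p = 11.8

From %OS = 100·exp(−πζ/√(1−ζ²)) = 4.4%, ζ = −ln(0.044)/√(π²+ln²(0.044)) = 0.7051.
Characteristic equation s² + 9.8s + 4.1K_p = 0 gives ζ = 9.8/(2√(4.1K_p)).
Setting ζ = 0.7051: √(4.1K_p) = 9.8/(2·0.7051) = 6.95, so K_p = 48.3/4.1 = 11.8.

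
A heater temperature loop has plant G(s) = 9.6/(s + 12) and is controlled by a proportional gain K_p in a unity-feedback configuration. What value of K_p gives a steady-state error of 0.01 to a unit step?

K_p = 124

The loop is type 0, so e_ss(step) = 1/(1 + K_pos) with K_pos = K_p·G(0).
G(0) = 0.8. Require 1/(1 + K_p·0.8) = 0.01, so 1 + 0.8·K_p = 100.
K_p = (100 − 1)/0.8 = 124.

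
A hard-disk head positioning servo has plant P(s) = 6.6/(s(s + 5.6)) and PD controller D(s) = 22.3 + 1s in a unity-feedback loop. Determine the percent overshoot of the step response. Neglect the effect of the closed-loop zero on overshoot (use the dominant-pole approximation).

16.1%

Forward path: (22.3 + 1s)·6.6/(s(s+5.6)). The closed-loop characteristic equation is s² + (5.6 + 6.6·1)s + 6.6·22.3 = 0.
That is s² + 12.2s + 147.2 = 0, so ω_n = 12.13 rad/s and ζ = 12.2/(2·12.13) = 0.5028.
%OS = 100·exp(−πζ/√(1−ζ²)) = 16.1%.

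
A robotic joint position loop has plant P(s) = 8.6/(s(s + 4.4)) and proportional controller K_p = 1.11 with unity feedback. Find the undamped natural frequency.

ω_n = 3.09 rad/s

The closed-loop denominator is s(s+4.4) + 1.11·8.6 = s² + 4.4s + 9.546.
Matching s² + 2ζω_n s + ω_n²: ω_n = √9.546 = 3.09 rad/s and 2ζω_n = 4.4, so ζ = 4.4/(2·3.09) = 0.712.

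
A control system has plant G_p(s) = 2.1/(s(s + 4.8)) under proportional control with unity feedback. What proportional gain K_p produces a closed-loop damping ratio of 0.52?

K_p = 10.1

Closed-loop characteristic equation: s² + 4.8s + K_p·2.1 = 0.
So ω_n = √(2.1K_p) and 2ζω_n = 4.8, giving ζ = 4.8/(2√(2.1K_p)).
Setting ζ = 0.52: √(2.1K_p) = 4.8/(2·0.52) = 4.615, so K_p = 21.3/2.1 = 10.1.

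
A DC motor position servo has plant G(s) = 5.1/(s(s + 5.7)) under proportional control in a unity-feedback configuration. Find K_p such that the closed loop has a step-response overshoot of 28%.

From %OS = 100·exp(−πζ/√(1−ζ²)) = 28%, ζ = −ln(0.28)/√(π²+ln²(0.28)) = 0.3755.
Characteristic equation s² + 5.7s + 5.1K_p = 0 gives ζ = 5.7/(2√(5.1K_p)).
Setting ζ = 0.3755: √(5.1K_p) = 5.7/(2·0.3755) = 7.589, so K_p = 57.59/5.1 = 11.3.

K_p = 11.3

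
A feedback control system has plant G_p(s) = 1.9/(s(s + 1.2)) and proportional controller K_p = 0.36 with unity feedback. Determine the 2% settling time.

T_s ≈ 6.67 s

The closed-loop denominator s² + 1.2s + 0.684 gives ω_n = √0.684 = 0.827 and ζ = 1.2/(2ω_n) = 0.7255.
2% settling time T_s ≈ 4/(ζω_n) = 4/0.6 = 6.67 s.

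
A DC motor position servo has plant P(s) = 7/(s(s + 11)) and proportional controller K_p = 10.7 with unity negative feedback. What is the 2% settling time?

T_s ≈ 0.727 s

The closed-loop denominator s² + 11s + 74.9 gives ω_n = √74.9 = 8.654 and ζ = 11/(2ω_n) = 0.6355.
2% settling time T_s ≈ 4/(ζω_n) = 4/5.5 = 0.727 s.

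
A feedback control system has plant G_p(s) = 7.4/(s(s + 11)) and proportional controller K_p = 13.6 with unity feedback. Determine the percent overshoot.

12.8%

Closed-loop characteristic equation: s² + 11s + 100.6 = 0, so ω_n = 10.03 rad/s and ζ = 11/(2·10.03) = 0.5482.
%OS = 100·exp(−πζ/√(1−ζ²)) = 100·exp(−π·0.5482/√0.6994) = 12.8%.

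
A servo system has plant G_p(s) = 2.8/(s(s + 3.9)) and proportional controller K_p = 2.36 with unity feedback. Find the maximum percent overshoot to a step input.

Closed-loop characteristic equation: s² + 3.9s + 6.608 = 0, so ω_n = 2.571 rad/s and ζ = 3.9/(2·2.571) = 0.7586.
%OS = 100·exp(−πζ/√(1−ζ²)) = 100·exp(−π·0.7586/√0.4246) = 2.58%.

2.58%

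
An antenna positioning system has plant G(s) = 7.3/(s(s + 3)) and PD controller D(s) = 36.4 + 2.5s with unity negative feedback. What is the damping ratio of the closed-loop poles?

Forward path: (36.4 + 2.5s)·7.3/(s(s+3)). The closed-loop characteristic equation is s² + (3 + 7.3·2.5)s + 7.3·36.4 = 0.
That is s² + 21.25s + 265.7 = 0, so ω_n = 16.3 rad/s and ζ = 21.25/(2·16.3) = 0.6518.

ζ = 0.652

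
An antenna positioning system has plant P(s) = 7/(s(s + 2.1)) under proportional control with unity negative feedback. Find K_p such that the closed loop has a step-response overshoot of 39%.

K_p = 1.91

From %OS = 100·exp(−πζ/√(1−ζ²)) = 39%, ζ = −ln(0.39)/√(π²+ln²(0.39)) = 0.2871.
Characteristic equation s² + 2.1s + 7K_p = 0 gives ζ = 2.1/(2√(7K_p)).
Setting ζ = 0.2871: √(7K_p) = 2.1/(2·0.2871) = 3.657, so K_p = 13.38/7 = 1.91.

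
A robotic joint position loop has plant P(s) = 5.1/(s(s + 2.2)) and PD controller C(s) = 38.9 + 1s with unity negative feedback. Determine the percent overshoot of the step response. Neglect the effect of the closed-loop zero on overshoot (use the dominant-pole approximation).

43%

Forward path: (38.9 + 1s)·5.1/(s(s+2.2)). The closed-loop characteristic equation is s² + (2.2 + 5.1·1)s + 5.1·38.9 = 0.
That is s² + 7.3s + 198.4 = 0, so ω_n = 14.09 rad/s and ζ = 7.3/(2·14.09) = 0.2591.
%OS = 100·exp(−πζ/√(1−ζ²)) = 43%.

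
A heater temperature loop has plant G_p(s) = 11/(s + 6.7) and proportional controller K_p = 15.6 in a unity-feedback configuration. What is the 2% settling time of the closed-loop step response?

T_s ≈ 0.0224 s

Closed-loop transfer function: T(s) = K_p·G_p(s)/(1 + K_p·G_p(s)) = 171.6/(s + 6.7 + 171.6) = 171.6/(s + 178.3).
Time constant τ = 1/178.3 = 0.005609 s, so the 2% settling time is about 4τ = 0.0224 s.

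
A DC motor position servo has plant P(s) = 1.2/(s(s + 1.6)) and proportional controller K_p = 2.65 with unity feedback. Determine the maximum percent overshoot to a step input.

20.7%

The closed-loop denominator s² + 1.6s + 3.18 gives ω_n = √3.18 = 1.783 and ζ = 1.6/(2ω_n) = 0.4486.
%OS = 100·exp(−πζ/√(1−ζ²)) = 100·exp(−π·0.4486/√0.7987) = 20.7%.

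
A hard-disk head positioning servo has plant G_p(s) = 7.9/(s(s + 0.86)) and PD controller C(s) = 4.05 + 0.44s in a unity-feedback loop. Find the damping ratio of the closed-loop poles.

Forward path: (4.05 + 0.44s)·7.9/(s(s+0.86)). The closed-loop characteristic equation is s² + (0.86 + 7.9·0.44)s + 7.9·4.05 = 0.
That is s² + 4.336s + 32 = 0, so ω_n = 5.656 rad/s and ζ = 4.336/(2·5.656) = 0.3833.

ζ = 0.383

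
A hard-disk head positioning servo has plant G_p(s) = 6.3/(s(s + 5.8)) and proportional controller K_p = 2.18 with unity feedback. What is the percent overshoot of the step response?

Closed-loop characteristic equation: s² + 5.8s + 13.73 = 0, so ω_n = 3.706 rad/s and ζ = 5.8/(2·3.706) = 0.7825.
%OS = 100·exp(−πζ/√(1−ζ²)) = 100·exp(−π·0.7825/√0.3877) = 1.93%.

1.93%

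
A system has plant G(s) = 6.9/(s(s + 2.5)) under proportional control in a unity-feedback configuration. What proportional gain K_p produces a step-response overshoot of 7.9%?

From %OS = 100·exp(−πζ/√(1−ζ²)) = 7.9%, ζ = −ln(0.079)/√(π²+ln²(0.079)) = 0.6285.
Characteristic equation s² + 2.5s + 6.9K_p = 0 gives ζ = 2.5/(2√(6.9K_p)).
Setting ζ = 0.6285: √(6.9K_p) = 2.5/(2·0.6285) = 1.989, so K_p = 3.956/6.9 = 0.573.

K_p = 0.573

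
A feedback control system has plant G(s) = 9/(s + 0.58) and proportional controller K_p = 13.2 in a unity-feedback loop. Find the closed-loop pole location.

Closed-loop transfer function: T(s) = K_p·G(s)/(1 + K_p·G(s)) = 118.8/(s + 0.58 + 118.8) = 118.8/(s + 119.4).
The closed-loop pole is at s = −119.4.

s = -119.4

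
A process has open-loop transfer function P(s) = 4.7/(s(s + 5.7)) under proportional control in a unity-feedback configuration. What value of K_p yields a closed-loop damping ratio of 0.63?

K_p = 4.35

Closed-loop characteristic equation: s² + 5.7s + K_p·4.7 = 0.
So ω_n = √(4.7K_p) and 2ζω_n = 5.7, giving ζ = 5.7/(2√(4.7K_p)).
Setting ζ = 0.63: √(4.7K_p) = 5.7/(2·0.63) = 4.524, so K_p = 20.46/4.7 = 4.35.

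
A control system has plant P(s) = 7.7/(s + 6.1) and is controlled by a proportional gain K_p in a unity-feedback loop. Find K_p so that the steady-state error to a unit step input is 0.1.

The loop is type 0, so e_ss(step) = 1/(1 + K_pos) with K_pos = K_p·P(0).
P(0) = 1.262. Require 1/(1 + K_p·1.262) = 0.1, so 1 + 1.262·K_p = 10.
K_p = (10 − 1)/1.262 = 7.13.

K_p = 7.13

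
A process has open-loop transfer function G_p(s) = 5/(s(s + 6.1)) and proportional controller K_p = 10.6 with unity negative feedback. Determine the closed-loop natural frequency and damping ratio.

ω_n = 7.28 rad/s, ζ = 0.419

With unity feedback the closed-loop characteristic equation is s² + 6.1s + 10.6·5 = s² + 6.1s + 53 = 0.
So ω_n² = 53 ⇒ ω_n = 7.28 rad/s, and ζ = 6.1/(2ω_n) = 0.419.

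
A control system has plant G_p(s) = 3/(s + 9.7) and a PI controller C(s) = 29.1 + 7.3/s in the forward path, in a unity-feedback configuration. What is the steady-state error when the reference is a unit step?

The open loop C(s)G_p(s) has a pole at the origin (type 1), so the static position error constant is infinite and e_ss = 1/(1+∞) = 0.

0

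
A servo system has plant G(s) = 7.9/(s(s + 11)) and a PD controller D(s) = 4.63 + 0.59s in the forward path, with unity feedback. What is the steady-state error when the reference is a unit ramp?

0.301

The loop has one pole at the origin (type 1). Velocity error constant K_v = lim_{s→0} s·D(s)G(s) = 4.63·7.9/11 = 3.325.
Steady-state error to a unit ramp: e_ss = 1/K_v = 0.301.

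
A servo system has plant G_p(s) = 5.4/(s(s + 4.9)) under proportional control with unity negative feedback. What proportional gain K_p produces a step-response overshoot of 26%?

K_p = 7.16

From %OS = 100·exp(−πζ/√(1−ζ²)) = 26%, ζ = −ln(0.26)/√(π²+ln²(0.26)) = 0.3941.
Characteristic equation s² + 4.9s + 5.4K_p = 0 gives ζ = 4.9/(2√(5.4K_p)).
Setting ζ = 0.3941: √(5.4K_p) = 4.9/(2·0.3941) = 6.217, so K_p = 38.65/5.4 = 7.16.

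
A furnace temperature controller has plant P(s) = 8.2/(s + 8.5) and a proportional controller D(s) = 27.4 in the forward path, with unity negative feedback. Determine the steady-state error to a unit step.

The loop is type 0. Static position error constant K_pos = D(0)·P(0) = 27.4·0.9647 = 26.43.
Steady-state error to a unit step: e_ss = 1/(1+K_pos) = 1/27.43 = 0.0365.

0.0365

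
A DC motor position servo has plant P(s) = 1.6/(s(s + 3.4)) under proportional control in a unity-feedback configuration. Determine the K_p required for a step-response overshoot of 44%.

K_p = 28.3

From %OS = 100·exp(−πζ/√(1−ζ²)) = 44%, ζ = −ln(0.44)/√(π²+ln²(0.44)) = 0.2528.
Characteristic equation s² + 3.4s + 1.6K_p = 0 gives ζ = 3.4/(2√(1.6K_p)).
Setting ζ = 0.2528: √(1.6K_p) = 3.4/(2·0.2528) = 6.724, so K_p = 45.21/1.6 = 28.3.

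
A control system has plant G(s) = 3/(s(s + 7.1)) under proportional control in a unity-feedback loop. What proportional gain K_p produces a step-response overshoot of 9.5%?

From %OS = 100·exp(−πζ/√(1−ζ²)) = 9.5%, ζ = −ln(0.095)/√(π²+ln²(0.095)) = 0.5996.
Characteristic equation s² + 7.1s + 3K_p = 0 gives ζ = 7.1/(2√(3K_p)).
Setting ζ = 0.5996: √(3K_p) = 7.1/(2·0.5996) = 5.92, so K_p = 35.05/3 = 11.7.

K_p = 11.7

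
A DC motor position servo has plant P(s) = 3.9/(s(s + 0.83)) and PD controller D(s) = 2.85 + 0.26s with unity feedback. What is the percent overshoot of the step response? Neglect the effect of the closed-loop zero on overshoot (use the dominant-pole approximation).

Forward path: (2.85 + 0.26s)·3.9/(s(s+0.83)). The closed-loop characteristic equation is s² + (0.83 + 3.9·0.26)s + 3.9·2.85 = 0.
That is s² + 1.844s + 11.12 = 0, so ω_n = 3.334 rad/s and ζ = 1.844/(2·3.334) = 0.2766.
%OS = 100·exp(−πζ/√(1−ζ²)) = 40.5%.

40.5%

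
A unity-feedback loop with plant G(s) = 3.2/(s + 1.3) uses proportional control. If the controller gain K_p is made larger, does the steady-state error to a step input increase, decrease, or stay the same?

The position error constant K_pos = K_p·G(0) grows with K_p, and e_ss = 1/(1+K_pos) falls.

decrease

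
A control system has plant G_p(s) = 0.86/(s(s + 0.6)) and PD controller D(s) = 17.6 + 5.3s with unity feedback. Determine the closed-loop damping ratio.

Forward path: (17.6 + 5.3s)·0.86/(s(s+0.6)). The closed-loop characteristic equation is s² + (0.6 + 0.86·5.3)s + 0.86·17.6 = 0.
That is s² + 5.158s + 15.14 = 0, so ω_n = 3.891 rad/s and ζ = 5.158/(2·3.891) = 0.6629.

ζ = 0.663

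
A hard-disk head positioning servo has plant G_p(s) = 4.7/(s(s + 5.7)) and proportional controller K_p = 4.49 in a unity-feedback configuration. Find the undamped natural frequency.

ω_n = 4.59 rad/s

The closed-loop denominator is s(s+5.7) + 4.49·4.7 = s² + 5.7s + 21.1.
So ω_n² = 21.1 ⇒ ω_n = 4.594 rad/s, and ζ = 5.7/(2ω_n) = 0.62.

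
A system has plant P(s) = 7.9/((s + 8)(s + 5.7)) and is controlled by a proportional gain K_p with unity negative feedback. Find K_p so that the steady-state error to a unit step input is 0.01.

For a type-0 loop with proportional control, e_ss = 1/(1 + K_p·P(0)).
P(0) = 0.1732. Require 1/(1 + K_p·0.1732) = 0.01, so 1 + 0.1732·K_p = 100.
K_p = (100 − 1)/0.1732 = 571.

K_p = 571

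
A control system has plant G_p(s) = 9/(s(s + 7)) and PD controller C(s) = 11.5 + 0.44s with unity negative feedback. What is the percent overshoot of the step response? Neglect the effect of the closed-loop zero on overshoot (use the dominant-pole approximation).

13.4%

Forward path: (11.5 + 0.44s)·9/(s(s+7)). The closed-loop characteristic equation is s² + (7 + 9·0.44)s + 9·11.5 = 0.
That is s² + 10.96s + 103.5 = 0, so ω_n = 10.17 rad/s and ζ = 10.96/(2·10.17) = 0.5387.
%OS = 100·exp(−πζ/√(1−ζ²)) = 13.4%.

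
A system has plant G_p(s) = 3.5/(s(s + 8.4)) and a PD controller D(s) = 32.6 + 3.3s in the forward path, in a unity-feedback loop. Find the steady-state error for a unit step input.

0

The open loop D(s)G_p(s) has a pole at the origin (type 1), so the static position error constant is infinite and e_ss = 1/(1+∞) = 0.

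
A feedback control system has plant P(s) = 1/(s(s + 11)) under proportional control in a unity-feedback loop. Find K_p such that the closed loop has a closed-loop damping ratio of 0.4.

K_p = 189

Closed-loop characteristic equation: s² + 11s + K_p·1 = 0.
So ω_n = √(1K_p) and 2ζω_n = 11, giving ζ = 11/(2√(1K_p)).
Setting ζ = 0.4: √(1K_p) = 11/(2·0.4) = 13.75, so K_p = 189.1/1 = 189.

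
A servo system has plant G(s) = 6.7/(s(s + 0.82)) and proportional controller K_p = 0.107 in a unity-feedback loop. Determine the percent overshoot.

17.6%

From 1 + K_pG(s) = 0: s² + 0.82s + 0.7169 = 0 ⇒ ω_n = 0.8467, ζ = 0.4842.
%OS = 100·exp(−πζ/√(1−ζ²)) = 100·exp(−π·0.4842/√0.7655) = 17.6%.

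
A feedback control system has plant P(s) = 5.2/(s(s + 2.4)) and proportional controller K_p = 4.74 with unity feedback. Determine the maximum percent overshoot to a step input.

45.7%

The closed-loop denominator s² + 2.4s + 24.65 gives ω_n = √24.65 = 4.965 and ζ = 2.4/(2ω_n) = 0.2417.
%OS = 100·exp(−πζ/√(1−ζ²)) = 100·exp(−π·0.2417/√0.9416) = 45.7%.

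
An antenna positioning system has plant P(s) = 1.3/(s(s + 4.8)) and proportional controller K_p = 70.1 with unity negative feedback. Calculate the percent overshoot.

From 1 + K_pP(s) = 0: s² + 4.8s + 91.13 = 0 ⇒ ω_n = 9.546, ζ = 0.2514.
%OS = 100·exp(−πζ/√(1−ζ²)) = 100·exp(−π·0.2514/√0.9368) = 44.2%.

44.2%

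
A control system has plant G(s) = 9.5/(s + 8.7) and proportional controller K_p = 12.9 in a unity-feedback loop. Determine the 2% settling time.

T_s ≈ 0.0305 s

Closed-loop transfer function: T(s) = K_p·G(s)/(1 + K_p·G(s)) = 122.5/(s + 8.7 + 122.5) = 122.5/(s + 131.2).
Time constant τ = 1/131.2 = 0.007619 s, so the 2% settling time is about 4τ = 0.0305 s.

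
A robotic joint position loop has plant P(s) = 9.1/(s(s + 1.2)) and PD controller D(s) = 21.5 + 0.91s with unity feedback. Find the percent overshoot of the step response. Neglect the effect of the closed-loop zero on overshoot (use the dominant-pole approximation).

32.2%

Forward path: (21.5 + 0.91s)·9.1/(s(s+1.2)). The closed-loop characteristic equation is s² + (1.2 + 9.1·0.91)s + 9.1·21.5 = 0.
That is s² + 9.481s + 195.7 = 0, so ω_n = 13.99 rad/s and ζ = 9.481/(2·13.99) = 0.3389.
%OS = 100·exp(−πζ/√(1−ζ²)) = 32.2%.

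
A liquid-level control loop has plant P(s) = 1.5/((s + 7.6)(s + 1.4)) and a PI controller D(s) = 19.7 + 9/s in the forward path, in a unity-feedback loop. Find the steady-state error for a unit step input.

0

The open loop D(s)P(s) has a pole at the origin (type 1), so the static position error constant is infinite and e_ss = 1/(1+∞) = 0.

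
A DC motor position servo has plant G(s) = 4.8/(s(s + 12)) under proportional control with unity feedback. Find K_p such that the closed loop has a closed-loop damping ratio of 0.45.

K_p = 37

Closed-loop characteristic equation: s² + 12s + K_p·4.8 = 0.
So ω_n = √(4.8K_p) and 2ζω_n = 12, giving ζ = 12/(2√(4.8K_p)).
Setting ζ = 0.45: √(4.8K_p) = 12/(2·0.45) = 13.33, so K_p = 177.8/4.8 = 37.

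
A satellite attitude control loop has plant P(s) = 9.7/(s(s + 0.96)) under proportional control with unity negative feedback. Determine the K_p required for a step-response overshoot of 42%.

From %OS = 100·exp(−πζ/√(1−ζ²)) = 42%, ζ = −ln(0.42)/√(π²+ln²(0.42)) = 0.2662.
Characteristic equation s² + 0.96s + 9.7K_p = 0 gives ζ = 0.96/(2√(9.7K_p)).
Setting ζ = 0.2662: √(9.7K_p) = 0.96/(2·0.2662) = 1.803, so K_p = 3.252/9.7 = 0.335.

K_p = 0.335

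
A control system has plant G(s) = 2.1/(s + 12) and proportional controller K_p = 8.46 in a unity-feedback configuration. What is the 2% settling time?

Closed-loop transfer function: T(s) = K_p·G(s)/(1 + K_p·G(s)) = 17.77/(s + 12 + 17.77) = 17.77/(s + 29.77).
Time constant τ = 1/29.77 = 0.0336 s, so the 2% settling time is about 4τ = 0.134 s.

T_s ≈ 0.134 s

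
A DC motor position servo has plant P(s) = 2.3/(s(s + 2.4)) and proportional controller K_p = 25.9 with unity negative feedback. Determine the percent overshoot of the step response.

The closed-loop denominator s² + 2.4s + 59.57 gives ω_n = √59.57 = 7.718 and ζ = 2.4/(2ω_n) = 0.1555.
%OS = 100·exp(−πζ/√(1−ζ²)) = 100·exp(−π·0.1555/√0.9758) = 61%.

61%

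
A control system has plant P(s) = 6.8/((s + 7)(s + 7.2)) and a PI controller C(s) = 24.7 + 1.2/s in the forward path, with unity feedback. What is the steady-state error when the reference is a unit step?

The open loop C(s)P(s) has a pole at the origin (type 1), so the static position error constant is infinite and e_ss = 1/(1+∞) = 0.

0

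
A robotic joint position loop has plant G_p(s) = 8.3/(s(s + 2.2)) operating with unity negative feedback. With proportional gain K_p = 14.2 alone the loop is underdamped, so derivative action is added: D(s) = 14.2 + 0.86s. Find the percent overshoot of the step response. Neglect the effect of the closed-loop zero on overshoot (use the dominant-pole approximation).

22.4%

Forward path: (14.2 + 0.86s)·8.3/(s(s+2.2)). The closed-loop characteristic equation is s² + (2.2 + 8.3·0.86)s + 8.3·14.2 = 0.
That is s² + 9.338s + 117.9 = 0, so ω_n = 10.86 rad/s and ζ = 9.338/(2·10.86) = 0.4301.
%OS = 100·exp(−πζ/√(1−ζ²)) = 22.4%.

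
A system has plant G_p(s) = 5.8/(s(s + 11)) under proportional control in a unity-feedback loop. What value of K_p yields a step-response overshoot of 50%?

K_p = 112

From %OS = 100·exp(−πζ/√(1−ζ²)) = 50%, ζ = −ln(0.5)/√(π²+ln²(0.5)) = 0.2155.
Characteristic equation s² + 11s + 5.8K_p = 0 gives ζ = 11/(2√(5.8K_p)).
Setting ζ = 0.2155: √(5.8K_p) = 11/(2·0.2155) = 25.53, so K_p = 651.7/5.8 = 112.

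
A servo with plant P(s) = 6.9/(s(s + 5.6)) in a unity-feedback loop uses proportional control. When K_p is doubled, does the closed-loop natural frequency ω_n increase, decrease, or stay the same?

ω_n = √(6.9·K_p), which grows with K_p.

increase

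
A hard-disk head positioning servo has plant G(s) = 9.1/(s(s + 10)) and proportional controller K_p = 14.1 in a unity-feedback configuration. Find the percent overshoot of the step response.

21.3%

From 1 + K_pG(s) = 0: s² + 10s + 128.3 = 0 ⇒ ω_n = 11.33, ζ = 0.4414.
%OS = 100·exp(−πζ/√(1−ζ²)) = 100·exp(−π·0.4414/√0.8052) = 21.3%.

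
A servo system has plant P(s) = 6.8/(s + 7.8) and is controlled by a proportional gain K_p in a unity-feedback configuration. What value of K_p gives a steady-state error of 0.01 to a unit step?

For a type-0 loop with proportional control, e_ss = 1/(1 + K_p·P(0)).
P(0) = 0.8718. Require 1/(1 + K_p·0.8718) = 0.01, so 1 + 0.8718·K_p = 100.
K_p = (100 − 1)/0.8718 = 114.

K_p = 114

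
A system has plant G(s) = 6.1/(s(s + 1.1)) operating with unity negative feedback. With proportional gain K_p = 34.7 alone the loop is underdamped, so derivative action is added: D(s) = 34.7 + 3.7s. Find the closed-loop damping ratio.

ζ = 0.813

Forward path: (34.7 + 3.7s)·6.1/(s(s+1.1)). The closed-loop characteristic equation is s² + (1.1 + 6.1·3.7)s + 6.1·34.7 = 0.
That is s² + 23.67s + 211.7 = 0, so ω_n = 14.55 rad/s and ζ = 23.67/(2·14.55) = 0.8135.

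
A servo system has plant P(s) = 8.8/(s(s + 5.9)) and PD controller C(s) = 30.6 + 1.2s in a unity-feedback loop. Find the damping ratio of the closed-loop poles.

ζ = 0.502

Forward path: (30.6 + 1.2s)·8.8/(s(s+5.9)). The closed-loop characteristic equation is s² + (5.9 + 8.8·1.2)s + 8.8·30.6 = 0.
That is s² + 16.46s + 269.3 = 0, so ω_n = 16.41 rad/s and ζ = 16.46/(2·16.41) = 0.5015.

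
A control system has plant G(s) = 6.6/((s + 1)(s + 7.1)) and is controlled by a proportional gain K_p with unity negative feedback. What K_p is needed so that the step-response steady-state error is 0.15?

K_p = 6.1

The loop is type 0, so e_ss(step) = 1/(1 + K_pos) with K_pos = K_p·G(0).
G(0) = 0.9296. Require 1/(1 + K_p·0.9296) = 0.15, so 1 + 0.9296·K_p = 6.667.
K_p = (6.667 − 1)/0.9296 = 6.1.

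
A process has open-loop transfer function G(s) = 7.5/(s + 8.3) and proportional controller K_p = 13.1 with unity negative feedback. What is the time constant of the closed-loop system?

τ = 0.00939 s

Closed-loop transfer function: T(s) = K_p·G(s)/(1 + K_p·G(s)) = 98.25/(s + 8.3 + 98.25) = 98.25/(s + 106.5).
Time constant τ = 1/106.5 = 0.00939 s.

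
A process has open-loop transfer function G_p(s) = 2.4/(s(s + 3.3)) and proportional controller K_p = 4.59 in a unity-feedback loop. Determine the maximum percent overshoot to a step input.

16.5%

Closed-loop characteristic equation: s² + 3.3s + 11.02 = 0, so ω_n = 3.319 rad/s and ζ = 3.3/(2·3.319) = 0.4971.
%OS = 100·exp(−πζ/√(1−ζ²)) = 100·exp(−π·0.4971/√0.7529) = 16.5%.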